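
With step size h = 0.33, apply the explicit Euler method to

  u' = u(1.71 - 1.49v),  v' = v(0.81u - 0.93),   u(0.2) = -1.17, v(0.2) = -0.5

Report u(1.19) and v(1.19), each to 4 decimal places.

Euler on (u,v): u_{n+1} = u_n + h·u', v_{n+1} = v_n + h·v'.
0.200000: (-1.170000, -0.500000); f=(-2.872350, 0.938850) → (-2.117875, -0.190180)
0.530000: (-2.117875, -0.190180); f=(-4.221704, 0.503116) → (-3.511038, -0.024151)
0.860000: (-3.511038, -0.024151); f=(-6.130221, 0.091145) → (-5.534011, 0.005927)
(u(1.19), v(1.19)) ≈ (-5.5340, 0.0059)

-5.5340, 0.0059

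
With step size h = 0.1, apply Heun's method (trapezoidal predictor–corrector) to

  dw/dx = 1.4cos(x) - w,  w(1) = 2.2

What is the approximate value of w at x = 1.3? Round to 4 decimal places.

1.7749

Heun: k1 = f(x_n, w_n); k2 = f(x_n + h, w_n + h·k1); w_{n+1} = w_n + (h/2)·(k1 + k2).
x=1.000000, w=2.200000:
  k1 = f(1.000000, 2.200000) = -1.443577
  k2 = f(1.100000, 2.055642) = -1.420608
  w ← 2.200000 + (0.1/2)·(-1.443577 + (-1.420608)) = 2.056791
x=1.100000, w=2.056791:
  k1 = f(1.100000, 2.056791) = -1.421756
  k2 = f(1.200000, 1.914615) = -1.407314
  w ← 2.056791 + (0.1/2)·(-1.421756 + (-1.407314)) = 1.915337
x=1.200000, w=1.915337:
  k1 = f(1.200000, 1.915337) = -1.408036
  k2 = f(1.300000, 1.774534) = -1.400035
  w ← 1.915337 + (0.1/2)·(-1.408036 + (-1.400035)) = 1.774934
w(1.3) ≈ 1.7749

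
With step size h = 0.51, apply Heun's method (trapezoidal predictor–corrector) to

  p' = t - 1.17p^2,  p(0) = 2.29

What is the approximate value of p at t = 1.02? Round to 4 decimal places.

0.7825

Heun: k1 = f(t_n, p_n); k2 = f(t_n + h, p_n + h·k1); p_{n+1} = p_n + (h/2)·(k1 + k2).
t=0.000000, p=2.290000:
  k1 = f(0.000000, 2.290000) = -6.135597
  k2 = f(0.510000, -0.839154) = -0.313891
  p ← 2.290000 + (0.51/2)·(-6.135597 + (-0.313891)) = 0.645381
t=0.510000, p=0.645381:
  k1 = f(0.510000, 0.645381) = 0.022676
  k2 = f(1.020000, 0.656945) = 0.515055
  p ← 0.645381 + (0.51/2)·(0.022676 + 0.515055) = 0.782502
p(1.02) ≈ 0.7825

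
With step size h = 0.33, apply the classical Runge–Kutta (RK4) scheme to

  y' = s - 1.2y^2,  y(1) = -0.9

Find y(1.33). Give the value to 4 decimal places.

-0.8176

RK4: k1 = f(s_n, y_n); k2 = f(s_n + h/2, y_n + (h/2)·k1); k3 = f(s_n + h/2, y_n + (h/2)·k2); k4 = f(s_n + h, y_n + h·k3); y_{n+1} = y_n + (h/6)·(k1 + 2k2 + 2k3 + k4).
s=1.000000, y=-0.900000:
  k1 = f(1.000000, -0.900000) = 0.028000
  k2 = f(1.165000, -0.895380) = 0.202954
  k3 = f(1.165000, -0.866513) = 0.263987
  k4 = f(1.330000, -0.812884) = 0.537063
  y ← -0.900000 + (0.33/6)·(k1 + 2k2 + 2k3 + k4) = -0.817558
y(1.33) ≈ -0.8176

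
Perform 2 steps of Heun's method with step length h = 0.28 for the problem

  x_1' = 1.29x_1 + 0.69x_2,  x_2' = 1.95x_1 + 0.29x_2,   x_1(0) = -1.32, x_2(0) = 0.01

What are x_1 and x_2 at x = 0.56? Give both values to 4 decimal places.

-3.0896, -2.2883

Heun on (x_1,x_2): k1 = f(x_n, state_n); k2 = f(x_n + h, state_n + h·k1); state_{n+1} = state_n + (h/2)·(k1 + k2).
0.000000: (-1.320000, 0.010000)
  k1 = (-1.695900, -2.571100)
  predictor → (-1.794852, -0.709908)
  k2 = (-2.805196, -3.705835)
  → (-1.950153, -0.868771)
0.280000: (-1.950153, -0.868771)
  k1 = (-3.115150, -4.054743)
  predictor → (-2.822395, -2.004099)
  k2 = (-5.023718, -6.084860)
  → (-3.089595, -2.288315)
(x_1(0.56), x_2(0.56)) ≈ (-3.0896, -2.2883)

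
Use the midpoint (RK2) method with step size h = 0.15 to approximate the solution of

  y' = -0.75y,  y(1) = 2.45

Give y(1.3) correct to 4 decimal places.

Midpoint: k1 = f(t_n, y_n); k2 = f(t_n + h/2, y_n + (h/2)·k1); y_{n+1} = y_n + h·k2.
t=1.000000, y=2.450000:
  k1 = f(1.000000, 2.450000) = -1.837500
  k2 = f(1.075000, 2.312188) = -1.734141
  y ← 2.450000 + 0.15·(-1.734141) = 2.189879
t=1.150000, y=2.189879:
  k1 = f(1.150000, 2.189879) = -1.642409
  k2 = f(1.225000, 2.066698) = -1.550024
  y ← 2.189879 + 0.15·(-1.550024) = 1.957375
y(1.3) ≈ 1.9574

1.9574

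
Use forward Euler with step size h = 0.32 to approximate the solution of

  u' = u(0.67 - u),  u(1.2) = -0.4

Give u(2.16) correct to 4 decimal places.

Euler: u_{n+1} = u_n + h·f(t_n, u_n).
t=1.200000, u=-0.400000: f=-0.428000 → u ← -0.400000 + 0.32·(-0.428000) = -0.536960
t=1.520000, u=-0.536960: f=-0.648089 → u ← -0.536960 + 0.32·(-0.648089) = -0.744349
t=1.840000, u=-0.744349: f=-1.052768 → u ← -0.744349 + 0.32·(-1.052768) = -1.081234
u(2.16) ≈ -1.0812

-1.0812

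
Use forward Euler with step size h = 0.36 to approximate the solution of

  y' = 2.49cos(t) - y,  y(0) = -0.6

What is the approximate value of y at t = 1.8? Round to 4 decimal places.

Euler: y_{n+1} = y_n + h·f(t_n, y_n).
t=0.000000, y=-0.600000: f=3.090000 → y ← -0.600000 + 0.36·3.090000 = 0.512400
t=0.360000, y=0.512400: f=1.817983 → y ← 0.512400 + 0.36·1.817983 = 1.166874
t=0.720000, y=1.166874: f=0.705122 → y ← 1.166874 + 0.36·0.705122 = 1.420718
t=1.080000, y=1.420718: f=-0.247110 → y ← 1.420718 + 0.36·(-0.247110) = 1.331758
t=1.440000, y=1.331758: f=-1.007003 → y ← 1.331758 + 0.36·(-1.007003) = 0.969237
y(1.8) ≈ 0.9692

0.9692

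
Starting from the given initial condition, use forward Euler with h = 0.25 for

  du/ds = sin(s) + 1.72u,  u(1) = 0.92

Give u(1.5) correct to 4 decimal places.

2.4194

Euler: u_{n+1} = u_n + h·f(s_n, u_n).
s=1.000000, u=0.920000: f=2.423871 → u ← 0.920000 + 0.25·2.423871 = 1.525968
s=1.250000, u=1.525968: f=3.573649 → u ← 1.525968 + 0.25·3.573649 = 2.419380
u(1.5) ≈ 2.4194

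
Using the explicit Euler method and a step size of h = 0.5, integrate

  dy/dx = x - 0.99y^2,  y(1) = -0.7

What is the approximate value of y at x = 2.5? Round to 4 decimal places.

Euler: y_{n+1} = y_n + h·f(x_n, y_n).
x=1.000000, y=-0.700000: f=0.514900 → y ← -0.700000 + 0.5·0.514900 = -0.442550
x=1.500000, y=-0.442550: f=1.306108 → y ← -0.442550 + 0.5·1.306108 = 0.210504
x=2.000000, y=0.210504: f=1.956131 → y ← 0.210504 + 0.5·1.956131 = 1.188570
y(2.5) ≈ 1.1886

1.1886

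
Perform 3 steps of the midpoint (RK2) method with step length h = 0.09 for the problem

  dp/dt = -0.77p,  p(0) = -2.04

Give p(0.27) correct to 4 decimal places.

Midpoint: k1 = f(t_n, p_n); k2 = f(t_n + h/2, p_n + (h/2)·k1); p_{n+1} = p_n + h·k2.
t=0.000000, p=-2.040000:
  k1 = f(0.000000, -2.040000) = 1.570800
  k2 = f(0.045000, -1.969314) = 1.516372
  p ← -2.040000 + 0.09·1.516372 = -1.903527
t=0.090000, p=-1.903527:
  k1 = f(0.090000, -1.903527) = 1.465715
  k2 = f(0.135000, -1.837569) = 1.414928
  p ← -1.903527 + 0.09·1.414928 = -1.776183
t=0.180000, p=-1.776183:
  k1 = f(0.180000, -1.776183) = 1.367661
  k2 = f(0.225000, -1.714638) = 1.320271
  p ← -1.776183 + 0.09·1.320271 = -1.657359
p(0.27) ≈ -1.6574

-1.6574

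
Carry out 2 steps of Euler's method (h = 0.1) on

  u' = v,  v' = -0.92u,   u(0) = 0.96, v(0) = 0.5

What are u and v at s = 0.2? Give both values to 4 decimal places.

1.0512, 0.3188

Euler on (u,v): u_{n+1} = u_n + h·u', v_{n+1} = v_n + h·v'.
0.000000: (0.960000, 0.500000); f=(0.500000, -0.883200) → (1.010000, 0.411680)
0.100000: (1.010000, 0.411680); f=(0.411680, -0.929200) → (1.051168, 0.318760)
(u(0.2), v(0.2)) ≈ (1.0512, 0.3188)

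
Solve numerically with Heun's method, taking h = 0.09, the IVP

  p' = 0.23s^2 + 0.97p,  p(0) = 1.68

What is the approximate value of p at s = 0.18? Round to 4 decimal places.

Heun: k1 = f(s_n, p_n); k2 = f(s_n + h, p_n + h·k1); p_{n+1} = p_n + (h/2)·(k1 + k2).
s=0.000000, p=1.680000:
  k1 = f(0.000000, 1.680000) = 1.629600
  k2 = f(0.090000, 1.826664) = 1.773727
  p ← 1.680000 + (0.09/2)·(1.629600 + 1.773727) = 1.833150
s=0.090000, p=1.833150:
  k1 = f(0.090000, 1.833150) = 1.780018
  k2 = f(0.180000, 1.993351) = 1.941003
  p ← 1.833150 + (0.09/2)·(1.780018 + 1.941003) = 2.000596
p(0.18) ≈ 2.0006

2.0006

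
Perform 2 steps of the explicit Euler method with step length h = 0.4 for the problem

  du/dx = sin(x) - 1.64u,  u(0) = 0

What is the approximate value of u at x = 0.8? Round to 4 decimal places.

Euler: u_{n+1} = u_n + h·f(x_n, u_n).
x=0.000000, u=0.000000: f=0.000000 → u ← 0.000000 + 0.4·0.000000 = 0.000000
x=0.400000, u=0.000000: f=0.389418 → u ← 0.000000 + 0.4·0.389418 = 0.155767
u(0.8) ≈ 0.1558

0.1558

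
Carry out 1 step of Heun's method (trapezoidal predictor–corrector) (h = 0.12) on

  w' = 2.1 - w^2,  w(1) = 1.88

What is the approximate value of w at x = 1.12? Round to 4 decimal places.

1.7449

Heun: k1 = f(x_n, w_n); k2 = f(x_n + h, w_n + h·k1); w_{n+1} = w_n + (h/2)·(k1 + k2).
x=1.000000, w=1.880000:
  k1 = f(1.000000, 1.880000) = -1.434400
  k2 = f(1.120000, 1.707872) = -0.816827
  w ← 1.880000 + (0.12/2)·(-1.434400 + (-0.816827)) = 1.744926
w(1.12) ≈ 1.7449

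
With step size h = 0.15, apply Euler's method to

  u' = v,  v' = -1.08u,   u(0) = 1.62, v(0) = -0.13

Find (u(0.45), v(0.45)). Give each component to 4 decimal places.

Euler on (u,v): u_{n+1} = u_n + h·u', v_{n+1} = v_n + h·v'.
0.000000: (1.620000, -0.130000); f=(-0.130000, -1.749600) → (1.600500, -0.392440)
0.150000: (1.600500, -0.392440); f=(-0.392440, -1.728540) → (1.541634, -0.651721)
0.300000: (1.541634, -0.651721); f=(-0.651721, -1.664965) → (1.443876, -0.901466)
(u(0.45), v(0.45)) ≈ (1.4439, -0.9015)

1.4439, -0.9015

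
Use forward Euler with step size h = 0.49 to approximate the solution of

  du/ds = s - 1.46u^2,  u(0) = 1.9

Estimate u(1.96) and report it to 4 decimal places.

-0.3832

Euler: u_{n+1} = u_n + h·f(s_n, u_n).
s=0.000000, u=1.900000: f=-5.270600 → u ← 1.900000 + 0.49·(-5.270600) = -0.682594
s=0.490000, u=-0.682594: f=-0.190264 → u ← -0.682594 + 0.49·(-0.190264) = -0.775824
s=0.980000, u=-0.775824: f=0.101223 → u ← -0.775824 + 0.49·0.101223 = -0.726224
s=1.470000, u=-0.726224: f=0.699993 → u ← -0.726224 + 0.49·0.699993 = -0.383228
u(1.96) ≈ -0.3832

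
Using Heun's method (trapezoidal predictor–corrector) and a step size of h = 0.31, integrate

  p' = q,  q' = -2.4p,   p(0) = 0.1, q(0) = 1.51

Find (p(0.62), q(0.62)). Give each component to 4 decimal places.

0.8834, 0.7019

Heun on (p,q): k1 = f(t_n, state_n); k2 = f(t_n + h, state_n + h·k1); state_{n+1} = state_n + (h/2)·(k1 + k2).
0.000000: (0.100000, 1.510000)
  k1 = (1.510000, -0.240000)
  predictor → (0.568100, 1.435600)
  k2 = (1.435600, -1.363440)
  → (0.556568, 1.261467)
0.310000: (0.556568, 1.261467)
  k1 = (1.261467, -1.335763)
  predictor → (0.947623, 0.847380)
  k2 = (0.847380, -2.274294)
  → (0.883439, 0.701908)
(p(0.62), q(0.62)) ≈ (0.8834, 0.7019)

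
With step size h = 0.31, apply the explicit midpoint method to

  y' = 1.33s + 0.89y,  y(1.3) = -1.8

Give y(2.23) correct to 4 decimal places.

-0.8788

Midpoint: k1 = f(s_n, y_n); k2 = f(s_n + h/2, y_n + (h/2)·k1); y_{n+1} = y_n + h·k2.
s=1.300000, y=-1.800000:
  k1 = f(1.300000, -1.800000) = 0.127000
  k2 = f(1.455000, -1.780315) = 0.350670
  y ← -1.800000 + 0.31·0.350670 = -1.691292
s=1.610000, y=-1.691292:
  k1 = f(1.610000, -1.691292) = 0.636050
  k2 = f(1.765000, -1.592705) = 0.929943
  y ← -1.691292 + 0.31·0.929943 = -1.403010
s=1.920000, y=-1.403010:
  k1 = f(1.920000, -1.403010) = 1.304921
  k2 = f(2.075000, -1.200747) = 1.691085
  y ← -1.403010 + 0.31·1.691085 = -0.878774
y(2.23) ≈ -0.8788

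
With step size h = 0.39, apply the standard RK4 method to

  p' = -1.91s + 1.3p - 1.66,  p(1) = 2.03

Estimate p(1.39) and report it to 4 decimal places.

RK4: k1 = f(s_n, p_n); k2 = f(s_n + h/2, p_n + (h/2)·k1); k3 = f(s_n + h/2, p_n + (h/2)·k2); k4 = f(s_n + h, p_n + h·k3); p_{n+1} = p_n + (h/6)·(k1 + 2k2 + 2k3 + k4).
s=1.000000, p=2.030000:
  k1 = f(1.000000, 2.030000) = -0.931000
  k2 = f(1.195000, 1.848455) = -1.539459
  k3 = f(1.195000, 1.729806) = -1.693703
  k4 = f(1.390000, 1.369456) = -2.534607
  p ← 2.030000 + (0.39/6)·(k1 + 2k2 + 2k3 + k4) = 1.384425
p(1.39) ≈ 1.3844

1.3844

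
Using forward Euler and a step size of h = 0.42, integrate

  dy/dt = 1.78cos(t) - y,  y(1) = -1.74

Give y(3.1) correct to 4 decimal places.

-1.0586

Euler: y_{n+1} = y_n + h·f(t_n, y_n).
t=1.000000, y=-1.740000: f=2.701738 → y ← -1.740000 + 0.42·2.701738 = -0.605270
t=1.420000, y=-0.605270: f=0.872671 → y ← -0.605270 + 0.42·0.872671 = -0.238748
t=1.840000, y=-0.238748: f=-0.234668 → y ← -0.238748 + 0.42·(-0.234668) = -0.337308
t=2.260000, y=-0.337308: f=-0.794634 → y ← -0.337308 + 0.42·(-0.794634) = -0.671055
t=2.680000, y=-0.671055: f=-0.922658 → y ← -0.671055 + 0.42·(-0.922658) = -1.058571
y(3.1) ≈ -1.0586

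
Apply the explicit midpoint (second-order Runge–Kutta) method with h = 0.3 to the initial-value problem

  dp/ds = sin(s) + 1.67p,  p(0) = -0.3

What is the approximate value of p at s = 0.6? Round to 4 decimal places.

-0.5680

Midpoint: k1 = f(s_n, p_n); k2 = f(s_n + h/2, p_n + (h/2)·k1); p_{n+1} = p_n + h·k2.
s=0.000000, p=-0.300000:
  k1 = f(0.000000, -0.300000) = -0.501000
  k2 = f(0.150000, -0.375150) = -0.477062
  p ← -0.300000 + 0.3·(-0.477062) = -0.443119
s=0.300000, p=-0.443119:
  k1 = f(0.300000, -0.443119) = -0.444488
  k2 = f(0.450000, -0.509792) = -0.416387
  p ← -0.443119 + 0.3·(-0.416387) = -0.568035
p(0.6) ≈ -0.5680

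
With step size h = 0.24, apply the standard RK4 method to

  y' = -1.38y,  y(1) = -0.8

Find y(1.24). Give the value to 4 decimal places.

-0.5745

RK4: k1 = f(s_n, y_n); k2 = f(s_n + h/2, y_n + (h/2)·k1); k3 = f(s_n + h/2, y_n + (h/2)·k2); k4 = f(s_n + h, y_n + h·k3); y_{n+1} = y_n + (h/6)·(k1 + 2k2 + 2k3 + k4).
s=1.000000, y=-0.800000:
  k1 = f(1.000000, -0.800000) = 1.104000
  k2 = f(1.120000, -0.667520) = 0.921178
  k3 = f(1.120000, -0.689459) = 0.951453
  k4 = f(1.240000, -0.571651) = 0.788879
  y ← -0.800000 + (0.24/6)·(k1 + 2k2 + 2k3 + k4) = -0.574474
y(1.24) ≈ -0.5745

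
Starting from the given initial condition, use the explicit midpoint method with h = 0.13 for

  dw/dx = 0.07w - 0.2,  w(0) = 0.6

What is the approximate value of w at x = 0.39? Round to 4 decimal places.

Midpoint: k1 = f(x_n, w_n); k2 = f(x_n + h/2, w_n + (h/2)·k1); w_{n+1} = w_n + h·k2.
x=0.000000, w=0.600000:
  k1 = f(0.000000, 0.600000) = -0.158000
  k2 = f(0.065000, 0.589730) = -0.158719
  w ← 0.600000 + 0.13·(-0.158719) = 0.579367
x=0.130000, w=0.579367:
  k1 = f(0.130000, 0.579367) = -0.159444
  k2 = f(0.195000, 0.569003) = -0.160170
  w ← 0.579367 + 0.13·(-0.160170) = 0.558544
x=0.260000, w=0.558544:
  k1 = f(0.260000, 0.558544) = -0.160902
  k2 = f(0.325000, 0.548086) = -0.161634
  w ← 0.558544 + 0.13·(-0.161634) = 0.537532
w(0.39) ≈ 0.5375

0.5375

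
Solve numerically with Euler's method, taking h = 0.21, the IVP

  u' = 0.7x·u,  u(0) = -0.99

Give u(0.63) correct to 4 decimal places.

Euler: u_{n+1} = u_n + h·f(x_n, u_n).
x=0.000000, u=-0.990000: f=0.000000 → u ← -0.990000 + 0.21·0.000000 = -0.990000
x=0.210000, u=-0.990000: f=-0.145530 → u ← -0.990000 + 0.21·(-0.145530) = -1.020561
x=0.420000, u=-1.020561: f=-0.300045 → u ← -1.020561 + 0.21·(-0.300045) = -1.083571
u(0.63) ≈ -1.0836

-1.0836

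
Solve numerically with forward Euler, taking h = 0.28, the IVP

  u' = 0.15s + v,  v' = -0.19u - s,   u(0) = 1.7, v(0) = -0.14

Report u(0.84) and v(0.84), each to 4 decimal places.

Euler on (u,v): u_{n+1} = u_n + h·u', v_{n+1} = v_n + h·v'.
0.000000: (1.700000, -0.140000); f=(-0.140000, -0.323000) → (1.660800, -0.230440)
0.280000: (1.660800, -0.230440); f=(-0.188440, -0.595552) → (1.608037, -0.397195)
0.560000: (1.608037, -0.397195); f=(-0.313195, -0.865527) → (1.520342, -0.639542)
(u(0.84), v(0.84)) ≈ (1.5203, -0.6395)

1.5203, -0.6395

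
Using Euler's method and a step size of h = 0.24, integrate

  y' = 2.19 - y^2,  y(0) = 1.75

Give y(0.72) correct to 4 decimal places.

Euler: y_{n+1} = y_n + h·f(s_n, y_n).
s=0.000000, y=1.750000: f=-0.872500 → y ← 1.750000 + 0.24·(-0.872500) = 1.540600
s=0.240000, y=1.540600: f=-0.183448 → y ← 1.540600 + 0.24·(-0.183448) = 1.496572
s=0.480000, y=1.496572: f=-0.049729 → y ← 1.496572 + 0.24·(-0.049729) = 1.484637
y(0.72) ≈ 1.4846

1.4846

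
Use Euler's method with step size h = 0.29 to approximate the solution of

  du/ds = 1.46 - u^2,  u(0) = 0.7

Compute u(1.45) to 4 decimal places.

Euler: u_{n+1} = u_n + h·f(s_n, u_n).
s=0.000000, u=0.700000: f=0.970000 → u ← 0.700000 + 0.29·0.970000 = 0.981300
s=0.290000, u=0.981300: f=0.497050 → u ← 0.981300 + 0.29·0.497050 = 1.125445
s=0.580000, u=1.125445: f=0.193374 → u ← 1.125445 + 0.29·0.193374 = 1.181523
s=0.870000, u=1.181523: f=0.064003 → u ← 1.181523 + 0.29·0.064003 = 1.200084
s=1.160000, u=1.200084: f=0.019798 → u ← 1.200084 + 0.29·0.019798 = 1.205826
u(1.45) ≈ 1.2058

1.2058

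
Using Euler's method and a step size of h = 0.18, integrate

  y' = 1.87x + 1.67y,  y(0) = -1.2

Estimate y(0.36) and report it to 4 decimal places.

-1.9693

Euler: y_{n+1} = y_n + h·f(x_n, y_n).
x=0.000000, y=-1.200000: f=-2.004000 → y ← -1.200000 + 0.18·(-2.004000) = -1.560720
x=0.180000, y=-1.560720: f=-2.269802 → y ← -1.560720 + 0.18·(-2.269802) = -1.969284
y(0.36) ≈ -1.9693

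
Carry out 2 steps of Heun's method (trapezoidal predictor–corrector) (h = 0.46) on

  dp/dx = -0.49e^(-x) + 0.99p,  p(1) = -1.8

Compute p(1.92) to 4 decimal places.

-4.5649

Heun: k1 = f(x_n, p_n); k2 = f(x_n + h, p_n + h·k1); p_{n+1} = p_n + (h/2)·(k1 + k2).
x=1.000000, p=-1.800000:
  k1 = f(1.000000, -1.800000) = -1.962261
  k2 = f(1.460000, -2.702640) = -2.789409
  p ← -1.800000 + (0.46/2)·(-1.962261 + (-2.789409)) = -2.892884
x=1.460000, p=-2.892884:
  k1 = f(1.460000, -2.892884) = -2.977751
  k2 = f(1.920000, -4.262650) = -4.291861
  p ← -2.892884 + (0.46/2)·(-2.977751 + (-4.291861)) = -4.564895
p(1.92) ≈ -4.5649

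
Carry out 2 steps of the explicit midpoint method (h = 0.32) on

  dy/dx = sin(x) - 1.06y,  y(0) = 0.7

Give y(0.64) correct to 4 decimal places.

Midpoint: k1 = f(x_n, y_n); k2 = f(x_n + h/2, y_n + (h/2)·k1); y_{n+1} = y_n + h·k2.
x=0.000000, y=0.700000:
  k1 = f(0.000000, 0.700000) = -0.742000
  k2 = f(0.160000, 0.581280) = -0.456839
  y ← 0.700000 + 0.32·(-0.456839) = 0.553812
x=0.320000, y=0.553812:
  k1 = f(0.320000, 0.553812) = -0.272474
  k2 = f(0.480000, 0.510216) = -0.079050
  y ← 0.553812 + 0.32·(-0.079050) = 0.528516
y(0.64) ≈ 0.5285

0.5285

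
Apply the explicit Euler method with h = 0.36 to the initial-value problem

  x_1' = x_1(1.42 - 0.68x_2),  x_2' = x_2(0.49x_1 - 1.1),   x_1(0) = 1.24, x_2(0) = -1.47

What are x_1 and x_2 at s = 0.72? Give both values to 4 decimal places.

4.1931, -1.2255

Euler on (x_1,x_2): x_1_{n+1} = x_1_n + h·x_1', x_2_{n+1} = x_2_n + h·x_2'.
0.000000: (1.240000, -1.470000); f=(3.000304, 0.723828) → (2.320109, -1.209422)
0.360000: (2.320109, -1.209422); f=(5.202629, -0.044572) → (4.193056, -1.225468)
(x_1(0.72), x_2(0.72)) ≈ (4.1931, -1.2255)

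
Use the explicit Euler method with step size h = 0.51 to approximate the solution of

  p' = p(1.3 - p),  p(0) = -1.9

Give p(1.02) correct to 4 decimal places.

-21.0704

Euler: p_{n+1} = p_n + h·f(s_n, p_n).
s=0.000000, p=-1.900000: f=-6.080000 → p ← -1.900000 + 0.51·(-6.080000) = -5.000800
s=0.510000, p=-5.000800: f=-31.509041 → p ← -5.000800 + 0.51·(-31.509041) = -21.070411
p(1.02) ≈ -21.0704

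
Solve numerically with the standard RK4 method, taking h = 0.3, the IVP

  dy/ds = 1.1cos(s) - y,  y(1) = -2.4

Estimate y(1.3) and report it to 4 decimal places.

RK4: k1 = f(s_n, y_n); k2 = f(s_n + h/2, y_n + (h/2)·k1); k3 = f(s_n + h/2, y_n + (h/2)·k2); k4 = f(s_n + h, y_n + h·k3); y_{n+1} = y_n + (h/6)·(k1 + 2k2 + 2k3 + k4).
s=1.000000, y=-2.400000:
  k1 = f(1.000000, -2.400000) = 2.994333
  k2 = f(1.150000, -1.950850) = 2.400186
  k3 = f(1.150000, -2.039972) = 2.489308
  k4 = f(1.300000, -1.653208) = 1.947456
  y ← -2.400000 + (0.3/6)·(k1 + 2k2 + 2k3 + k4) = -1.663961
y(1.3) ≈ -1.6640

-1.6640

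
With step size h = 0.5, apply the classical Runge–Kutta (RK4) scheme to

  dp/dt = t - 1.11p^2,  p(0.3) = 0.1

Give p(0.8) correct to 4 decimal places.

0.3478

RK4: k1 = f(t_n, p_n); k2 = f(t_n + h/2, p_n + (h/2)·k1); k3 = f(t_n + h/2, p_n + (h/2)·k2); k4 = f(t_n + h, p_n + h·k3); p_{n+1} = p_n + (h/6)·(k1 + 2k2 + 2k3 + k4).
t=0.300000, p=0.100000:
  k1 = f(0.300000, 0.100000) = 0.288900
  k2 = f(0.550000, 0.172225) = 0.517076
  k3 = f(0.550000, 0.229269) = 0.491654
  k4 = f(0.800000, 0.345827) = 0.667248
  p ← 0.100000 + (0.5/6)·(k1 + 2k2 + 2k3 + k4) = 0.347801
p(0.8) ≈ 0.3478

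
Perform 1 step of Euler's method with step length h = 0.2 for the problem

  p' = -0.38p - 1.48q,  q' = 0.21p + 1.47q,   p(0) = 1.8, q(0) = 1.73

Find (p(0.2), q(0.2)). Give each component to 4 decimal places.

1.1511, 2.3142

Euler on (p,q): p_{n+1} = p_n + h·p', q_{n+1} = q_n + h·q'.
0.000000: (1.800000, 1.730000); f=(-3.244400, 2.921100) → (1.151120, 2.314220)
(p(0.2), q(0.2)) ≈ (1.1511, 2.3142)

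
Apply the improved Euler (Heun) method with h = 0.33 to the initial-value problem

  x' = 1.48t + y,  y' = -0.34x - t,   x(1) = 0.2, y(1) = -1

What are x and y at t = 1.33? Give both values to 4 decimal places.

0.3808, -1.4158

Heun on (x,y): k1 = f(t_n, state_n); k2 = f(t_n + h, state_n + h·k1); state_{n+1} = state_n + (h/2)·(k1 + k2).
1.000000: (0.200000, -1.000000)
  k1 = (0.480000, -1.068000)
  predictor → (0.358400, -1.352440)
  k2 = (0.615960, -1.451856)
  → (0.380833, -1.415776)
(x(1.33), y(1.33)) ≈ (0.3808, -1.4158)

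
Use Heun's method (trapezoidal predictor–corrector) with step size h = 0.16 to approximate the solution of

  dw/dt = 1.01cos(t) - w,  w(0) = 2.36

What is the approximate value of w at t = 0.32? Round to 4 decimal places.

Heun: k1 = f(t_n, w_n); k2 = f(t_n + h, w_n + h·k1); w_{n+1} = w_n + (h/2)·(k1 + k2).
t=0.000000, w=2.360000:
  k1 = f(0.000000, 2.360000) = -1.350000
  k2 = f(0.160000, 2.144000) = -1.146900
  w ← 2.360000 + (0.16/2)·(-1.350000 + (-1.146900)) = 2.160248
t=0.160000, w=2.160248:
  k1 = f(0.160000, 2.160248) = -1.163148
  k2 = f(0.320000, 1.974144) = -1.015416
  w ← 2.160248 + (0.16/2)·(-1.163148 + (-1.015416)) = 1.985963
w(0.32) ≈ 1.9860

1.9860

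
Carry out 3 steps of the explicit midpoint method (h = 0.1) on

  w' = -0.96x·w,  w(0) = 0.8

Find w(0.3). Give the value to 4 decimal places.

0.7661

Midpoint: k1 = f(x_n, w_n); k2 = f(x_n + h/2, w_n + (h/2)·k1); w_{n+1} = w_n + h·k2.
x=0.000000, w=0.800000:
  k1 = f(0.000000, 0.800000) = 0.000000
  k2 = f(0.050000, 0.800000) = -0.038400
  w ← 0.800000 + 0.1·(-0.038400) = 0.796160
x=0.100000, w=0.796160:
  k1 = f(0.100000, 0.796160) = -0.076431
  k2 = f(0.150000, 0.792338) = -0.114097
  w ← 0.796160 + 0.1·(-0.114097) = 0.784750
x=0.200000, w=0.784750:
  k1 = f(0.200000, 0.784750) = -0.150672
  k2 = f(0.250000, 0.777217) = -0.186532
  w ← 0.784750 + 0.1·(-0.186532) = 0.766097
w(0.3) ≈ 0.7661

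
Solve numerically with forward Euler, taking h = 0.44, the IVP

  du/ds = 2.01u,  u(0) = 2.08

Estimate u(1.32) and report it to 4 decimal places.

Euler: u_{n+1} = u_n + h·f(s_n, u_n).
s=0.000000, u=2.080000: f=4.180800 → u ← 2.080000 + 0.44·4.180800 = 3.919552
s=0.440000, u=3.919552: f=7.878300 → u ← 3.919552 + 0.44·7.878300 = 7.386004
s=0.880000, u=7.386004: f=14.845868 → u ← 7.386004 + 0.44·14.845868 = 13.918186
u(1.32) ≈ 13.9182

13.9182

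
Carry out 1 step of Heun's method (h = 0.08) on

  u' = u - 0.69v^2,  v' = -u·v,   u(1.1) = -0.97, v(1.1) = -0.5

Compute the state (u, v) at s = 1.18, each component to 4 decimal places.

-1.0662, -0.5423

Heun on (u,v): k1 = f(s_n, state_n); k2 = f(s_n + h, state_n + h·k1); state_{n+1} = state_n + (h/2)·(k1 + k2).
1.100000: (-0.970000, -0.500000)
  k1 = (-1.142500, -0.485000)
  predictor → (-1.061400, -0.538800)
  k2 = (-1.261711, -0.571882)
  → (-1.066168, -0.542275)
(u(1.18), v(1.18)) ≈ (-1.0662, -0.5423)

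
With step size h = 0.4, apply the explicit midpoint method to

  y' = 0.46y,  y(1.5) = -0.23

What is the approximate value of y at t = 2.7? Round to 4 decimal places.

Midpoint: k1 = f(t_n, y_n); k2 = f(t_n + h/2, y_n + (h/2)·k1); y_{n+1} = y_n + h·k2.
t=1.500000, y=-0.230000:
  k1 = f(1.500000, -0.230000) = -0.105800
  k2 = f(1.700000, -0.251160) = -0.115534
  y ← -0.230000 + 0.4·(-0.115534) = -0.276213
t=1.900000, y=-0.276213:
  k1 = f(1.900000, -0.276213) = -0.127058
  k2 = f(2.100000, -0.301625) = -0.138748
  y ← -0.276213 + 0.4·(-0.138748) = -0.331712
t=2.300000, y=-0.331712:
  k1 = f(2.300000, -0.331712) = -0.152588
  k2 = f(2.500000, -0.362230) = -0.166626
  y ← -0.331712 + 0.4·(-0.166626) = -0.398363
y(2.7) ≈ -0.3984

-0.3984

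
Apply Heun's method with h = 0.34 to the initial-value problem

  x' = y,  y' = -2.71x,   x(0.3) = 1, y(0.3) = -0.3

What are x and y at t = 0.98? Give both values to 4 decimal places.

Heun on (x,y): k1 = f(t_n, state_n); k2 = f(t_n + h, state_n + h·k1); state_{n+1} = state_n + (h/2)·(k1 + k2).
0.300000: (1.000000, -0.300000)
  k1 = (-0.300000, -2.710000)
  predictor → (0.898000, -1.221400)
  k2 = (-1.221400, -2.433580)
  → (0.741362, -1.174409)
0.640000: (0.741362, -1.174409)
  k1 = (-1.174409, -2.009091)
  predictor → (0.342063, -1.857500)
  k2 = (-1.857500, -0.926991)
  → (0.225938, -1.673543)
(x(0.98), y(0.98)) ≈ (0.2259, -1.6735)

0.2259, -1.6735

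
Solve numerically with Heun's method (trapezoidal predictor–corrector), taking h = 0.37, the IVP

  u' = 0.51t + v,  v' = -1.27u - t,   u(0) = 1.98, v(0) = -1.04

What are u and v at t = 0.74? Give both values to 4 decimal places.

0.6897, -2.6859

Heun on (u,v): k1 = f(t_n, state_n); k2 = f(t_n + h, state_n + h·k1); state_{n+1} = state_n + (h/2)·(k1 + k2).
0.000000: (1.980000, -1.040000)
  k1 = (-1.040000, -2.514600)
  predictor → (1.595200, -1.970402)
  k2 = (-1.781702, -2.395904)
  → (1.457985, -1.948443)
0.370000: (1.457985, -1.948443)
  k1 = (-1.759743, -2.221641)
  predictor → (0.806880, -2.770450)
  k2 = (-2.393050, -1.764738)
  → (0.689718, -2.685923)
(u(0.74), v(0.74)) ≈ (0.6897, -2.6859)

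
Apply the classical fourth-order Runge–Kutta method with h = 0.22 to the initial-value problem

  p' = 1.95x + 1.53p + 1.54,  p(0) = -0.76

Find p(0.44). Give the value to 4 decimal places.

-0.2840

RK4: k1 = f(x_n, p_n); k2 = f(x_n + h/2, p_n + (h/2)·k1); k3 = f(x_n + h/2, p_n + (h/2)·k2); k4 = f(x_n + h, p_n + h·k3); p_{n+1} = p_n + (h/6)·(k1 + 2k2 + 2k3 + k4).
x=0.000000, p=-0.760000:
  k1 = f(0.000000, -0.760000) = 0.377200
  k2 = f(0.110000, -0.718508) = 0.655183
  k3 = f(0.110000, -0.687930) = 0.701967
  k4 = f(0.220000, -0.605567) = 1.042482
  p ← -0.760000 + (0.22/6)·(k1 + 2k2 + 2k3 + k4) = -0.608421
x=0.220000, p=-0.608421:
  k1 = f(0.220000, -0.608421) = 1.038116
  k2 = f(0.330000, -0.494228) = 1.427331
  k3 = f(0.330000, -0.451414) = 1.492836
  k4 = f(0.440000, -0.279997) = 1.969605
  p ← -0.608421 + (0.22/6)·(k1 + 2k2 + 2k3 + k4) = -0.283992
p(0.44) ≈ -0.2840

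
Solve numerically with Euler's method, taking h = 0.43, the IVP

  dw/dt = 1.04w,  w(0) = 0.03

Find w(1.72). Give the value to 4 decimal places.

Euler: w_{n+1} = w_n + h·f(t_n, w_n).
t=0.000000, w=0.030000: f=0.031200 → w ← 0.030000 + 0.43·0.031200 = 0.043416
t=0.430000, w=0.043416: f=0.045153 → w ← 0.043416 + 0.43·0.045153 = 0.062832
t=0.860000, w=0.062832: f=0.065345 → w ← 0.062832 + 0.43·0.065345 = 0.090930
t=1.290000, w=0.090930: f=0.094567 → w ← 0.090930 + 0.43·0.094567 = 0.131594
w(1.72) ≈ 0.1316

0.1316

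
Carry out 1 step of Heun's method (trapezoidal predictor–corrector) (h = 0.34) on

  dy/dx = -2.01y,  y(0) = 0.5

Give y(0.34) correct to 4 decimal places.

0.2751

Heun: k1 = f(x_n, y_n); k2 = f(x_n + h, y_n + h·k1); y_{n+1} = y_n + (h/2)·(k1 + k2).
x=0.000000, y=0.500000:
  k1 = f(0.000000, 0.500000) = -1.005000
  k2 = f(0.340000, 0.158300) = -0.318183
  y ← 0.500000 + (0.34/2)·(-1.005000 + (-0.318183)) = 0.275059
y(0.34) ≈ 0.2751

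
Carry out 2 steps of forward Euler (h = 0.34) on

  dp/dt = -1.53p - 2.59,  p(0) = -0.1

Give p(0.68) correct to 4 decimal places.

Euler: p_{n+1} = p_n + h·f(t_n, p_n).
t=0.000000, p=-0.100000: f=-2.437000 → p ← -0.100000 + 0.34·(-2.437000) = -0.928580
t=0.340000, p=-0.928580: f=-1.169273 → p ← -0.928580 + 0.34·(-1.169273) = -1.326133
p(0.68) ≈ -1.3261

-1.3261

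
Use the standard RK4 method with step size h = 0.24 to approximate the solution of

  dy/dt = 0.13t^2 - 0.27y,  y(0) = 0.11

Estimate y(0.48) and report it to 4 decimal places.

RK4: k1 = f(t_n, y_n); k2 = f(t_n + h/2, y_n + (h/2)·k1); k3 = f(t_n + h/2, y_n + (h/2)·k2); k4 = f(t_n + h, y_n + h·k3); y_{n+1} = y_n + (h/6)·(k1 + 2k2 + 2k3 + k4).
t=0.000000, y=0.110000:
  k1 = f(0.000000, 0.110000) = -0.029700
  k2 = f(0.120000, 0.106436) = -0.026866
  k3 = f(0.120000, 0.106776) = -0.026958
  k4 = f(0.240000, 0.103530) = -0.020465
  y ← 0.110000 + (0.24/6)·(k1 + 2k2 + 2k3 + k4) = 0.103688
t=0.240000, y=0.103688:
  k1 = f(0.240000, 0.103688) = -0.020508
  k2 = f(0.360000, 0.101227) = -0.010483
  k3 = f(0.360000, 0.102430) = -0.010808
  k4 = f(0.480000, 0.101094) = 0.002657
  y ← 0.103688 + (0.24/6)·(k1 + 2k2 + 2k3 + k4) = 0.101270
y(0.48) ≈ 0.1013

0.1013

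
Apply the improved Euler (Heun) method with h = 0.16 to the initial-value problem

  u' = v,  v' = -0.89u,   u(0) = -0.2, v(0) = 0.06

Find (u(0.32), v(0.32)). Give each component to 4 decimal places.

Heun on (u,v): k1 = f(s_n, state_n); k2 = f(s_n + h, state_n + h·k1); state_{n+1} = state_n + (h/2)·(k1 + k2).
0.000000: (-0.200000, 0.060000)
  k1 = (0.060000, 0.178000)
  predictor → (-0.190400, 0.088480)
  k2 = (0.088480, 0.169456)
  → (-0.188122, 0.087796)
0.160000: (-0.188122, 0.087796)
  k1 = (0.087796, 0.167428)
  predictor → (-0.174074, 0.114585)
  k2 = (0.114585, 0.154926)
  → (-0.171931, 0.113585)
(u(0.32), v(0.32)) ≈ (-0.1719, 0.1136)

-0.1719, 0.1136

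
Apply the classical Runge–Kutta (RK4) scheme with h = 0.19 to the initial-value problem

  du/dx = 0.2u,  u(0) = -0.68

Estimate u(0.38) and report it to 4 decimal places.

-0.7337

RK4: k1 = f(x_n, u_n); k2 = f(x_n + h/2, u_n + (h/2)·k1); k3 = f(x_n + h/2, u_n + (h/2)·k2); k4 = f(x_n + h, u_n + h·k3); u_{n+1} = u_n + (h/6)·(k1 + 2k2 + 2k3 + k4).
x=0.000000, u=-0.680000:
  k1 = f(0.000000, -0.680000) = -0.136000
  k2 = f(0.095000, -0.692920) = -0.138584
  k3 = f(0.095000, -0.693165) = -0.138633
  k4 = f(0.190000, -0.706340) = -0.141268
  u ← -0.680000 + (0.19/6)·(k1 + 2k2 + 2k3 + k4) = -0.706337
x=0.190000, u=-0.706337:
  k1 = f(0.190000, -0.706337) = -0.141267
  k2 = f(0.285000, -0.719758) = -0.143952
  k3 = f(0.285000, -0.720013) = -0.144003
  k4 = f(0.380000, -0.733698) = -0.146740
  u ← -0.706337 + (0.19/6)·(k1 + 2k2 + 2k3 + k4) = -0.733695
u(0.38) ≈ -0.7337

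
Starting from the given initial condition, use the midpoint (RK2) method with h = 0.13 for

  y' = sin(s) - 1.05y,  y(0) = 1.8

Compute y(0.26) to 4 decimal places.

1.4027

Midpoint: k1 = f(s_n, y_n); k2 = f(s_n + h/2, y_n + (h/2)·k1); y_{n+1} = y_n + h·k2.
s=0.000000, y=1.800000:
  k1 = f(0.000000, 1.800000) = -1.890000
  k2 = f(0.065000, 1.677150) = -1.696053
  y ← 1.800000 + 0.13·(-1.696053) = 1.579513
s=0.130000, y=1.579513:
  k1 = f(0.130000, 1.579513) = -1.528855
  k2 = f(0.195000, 1.480138) = -1.360378
  y ← 1.579513 + 0.13·(-1.360378) = 1.402664
y(0.26) ≈ 1.4027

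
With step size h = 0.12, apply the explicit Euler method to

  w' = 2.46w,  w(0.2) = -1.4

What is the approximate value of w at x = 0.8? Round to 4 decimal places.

Euler: w_{n+1} = w_n + h·f(x_n, w_n).
x=0.200000, w=-1.400000: f=-3.444000 → w ← -1.400000 + 0.12·(-3.444000) = -1.813280
x=0.320000, w=-1.813280: f=-4.460669 → w ← -1.813280 + 0.12·(-4.460669) = -2.348560
x=0.440000, w=-2.348560: f=-5.777458 → w ← -2.348560 + 0.12·(-5.777458) = -3.041855
x=0.560000, w=-3.041855: f=-7.482964 → w ← -3.041855 + 0.12·(-7.482964) = -3.939811
x=0.680000, w=-3.939811: f=-9.691935 → w ← -3.939811 + 0.12·(-9.691935) = -5.102843
w(0.8) ≈ -5.1028

-5.1028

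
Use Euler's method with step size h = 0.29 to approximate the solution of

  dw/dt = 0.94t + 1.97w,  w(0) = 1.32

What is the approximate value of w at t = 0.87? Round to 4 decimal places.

Euler: w_{n+1} = w_n + h·f(t_n, w_n).
t=0.000000, w=1.320000: f=2.600400 → w ← 1.320000 + 0.29·2.600400 = 2.074116
t=0.290000, w=2.074116: f=4.358609 → w ← 2.074116 + 0.29·4.358609 = 3.338112
t=0.580000, w=3.338112: f=7.121282 → w ← 3.338112 + 0.29·7.121282 = 5.403284
w(0.87) ≈ 5.4033

5.4033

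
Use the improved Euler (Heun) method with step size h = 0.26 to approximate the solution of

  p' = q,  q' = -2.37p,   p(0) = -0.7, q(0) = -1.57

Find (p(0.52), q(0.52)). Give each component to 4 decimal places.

-1.2312, -0.2834

Heun on (p,q): k1 = f(x_n, state_n); k2 = f(x_n + h, state_n + h·k1); state_{n+1} = state_n + (h/2)·(k1 + k2).
0.000000: (-0.700000, -1.570000)
  k1 = (-1.570000, 1.659000)
  predictor → (-1.108200, -1.138660)
  k2 = (-1.138660, 2.626434)
  → (-1.052126, -1.012894)
0.260000: (-1.052126, -1.012894)
  k1 = (-1.012894, 2.493538)
  predictor → (-1.315478, -0.364574)
  k2 = (-0.364574, 3.117683)
  → (-1.231197, -0.283435)
(p(0.52), q(0.52)) ≈ (-1.2312, -0.2834)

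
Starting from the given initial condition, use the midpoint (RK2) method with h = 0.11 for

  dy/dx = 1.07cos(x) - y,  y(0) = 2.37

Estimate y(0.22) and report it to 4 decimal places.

2.1121

Midpoint: k1 = f(x_n, y_n); k2 = f(x_n + h/2, y_n + (h/2)·k1); y_{n+1} = y_n + h·k2.
x=0.000000, y=2.370000:
  k1 = f(0.000000, 2.370000) = -1.300000
  k2 = f(0.055000, 2.298500) = -1.230118
  y ← 2.370000 + 0.11·(-1.230118) = 2.234687
x=0.110000, y=2.234687:
  k1 = f(0.110000, 2.234687) = -1.171154
  k2 = f(0.165000, 2.170274) = -1.114806
  y ← 2.234687 + 0.11·(-1.114806) = 2.112058
y(0.22) ≈ 2.1121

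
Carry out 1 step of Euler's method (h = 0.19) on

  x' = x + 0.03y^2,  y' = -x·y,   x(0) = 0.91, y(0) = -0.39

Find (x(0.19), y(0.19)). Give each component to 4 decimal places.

1.0838, -0.3226

Euler on (x,y): x_{n+1} = x_n + h·x', y_{n+1} = y_n + h·y'.
0.000000: (0.910000, -0.390000); f=(0.914563, 0.354900) → (1.083767, -0.322569)
(x(0.19), y(0.19)) ≈ (1.0838, -0.3226)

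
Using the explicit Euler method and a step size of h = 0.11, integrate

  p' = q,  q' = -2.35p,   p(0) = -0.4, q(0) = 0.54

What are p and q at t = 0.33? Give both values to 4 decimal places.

-0.1894, 0.8012

Euler on (p,q): p_{n+1} = p_n + h·p', q_{n+1} = q_n + h·q'.
0.000000: (-0.400000, 0.540000); f=(0.540000, 0.940000) → (-0.340600, 0.643400)
0.110000: (-0.340600, 0.643400); f=(0.643400, 0.800410) → (-0.269826, 0.731445)
0.220000: (-0.269826, 0.731445); f=(0.731445, 0.634091) → (-0.189367, 0.801195)
(p(0.33), q(0.33)) ≈ (-0.1894, 0.8012)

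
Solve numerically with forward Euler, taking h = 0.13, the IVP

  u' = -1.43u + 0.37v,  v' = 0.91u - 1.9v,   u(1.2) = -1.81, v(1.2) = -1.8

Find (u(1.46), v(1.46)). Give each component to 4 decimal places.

-1.3456, -1.3664

Euler on (u,v): u_{n+1} = u_n + h·u', v_{n+1} = v_n + h·v'.
1.200000: (-1.810000, -1.800000); f=(1.922300, 1.772900) → (-1.560101, -1.569523)
1.330000: (-1.560101, -1.569523); f=(1.650221, 1.562402) → (-1.345572, -1.366411)
(u(1.46), v(1.46)) ≈ (-1.3456, -1.3664)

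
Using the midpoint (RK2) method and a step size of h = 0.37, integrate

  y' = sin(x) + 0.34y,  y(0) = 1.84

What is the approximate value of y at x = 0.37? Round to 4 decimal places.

Midpoint: k1 = f(x_n, y_n); k2 = f(x_n + h/2, y_n + (h/2)·k1); y_{n+1} = y_n + h·k2.
x=0.000000, y=1.840000:
  k1 = f(0.000000, 1.840000) = 0.625600
  k2 = f(0.185000, 1.955736) = 0.848897
  y ← 1.840000 + 0.37·0.848897 = 2.154092
y(0.37) ≈ 2.1541

2.1541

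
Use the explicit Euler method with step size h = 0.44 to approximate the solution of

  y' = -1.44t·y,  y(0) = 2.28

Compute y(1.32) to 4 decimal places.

0.7275

Euler: y_{n+1} = y_n + h·f(t_n, y_n).
t=0.000000, y=2.280000: f=0.000000 → y ← 2.280000 + 0.44·0.000000 = 2.280000
t=0.440000, y=2.280000: f=-1.444608 → y ← 2.280000 + 0.44·(-1.444608) = 1.644372
t=0.880000, y=1.644372: f=-2.083749 → y ← 1.644372 + 0.44·(-2.083749) = 0.727523
y(1.32) ≈ 0.7275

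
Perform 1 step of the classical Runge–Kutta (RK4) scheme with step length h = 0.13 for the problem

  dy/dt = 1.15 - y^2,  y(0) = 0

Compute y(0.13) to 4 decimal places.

0.1485

RK4: k1 = f(t_n, y_n); k2 = f(t_n + h/2, y_n + (h/2)·k1); k3 = f(t_n + h/2, y_n + (h/2)·k2); k4 = f(t_n + h, y_n + h·k3); y_{n+1} = y_n + (h/6)·(k1 + 2k2 + 2k3 + k4).
t=0.000000, y=0.000000:
  k1 = f(0.000000, 0.000000) = 1.150000
  k2 = f(0.065000, 0.074750) = 1.144412
  k3 = f(0.065000, 0.074387) = 1.144467
  k4 = f(0.130000, 0.148781) = 1.127864
  y ← 0.000000 + (0.13/6)·(k1 + 2k2 + 2k3 + k4) = 0.148538
y(0.13) ≈ 0.1485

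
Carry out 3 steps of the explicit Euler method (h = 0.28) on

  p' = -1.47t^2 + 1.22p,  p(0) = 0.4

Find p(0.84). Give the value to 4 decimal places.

Euler: p_{n+1} = p_n + h·f(t_n, p_n).
t=0.000000, p=0.400000: f=0.488000 → p ← 0.400000 + 0.28·0.488000 = 0.536640
t=0.280000, p=0.536640: f=0.539453 → p ← 0.536640 + 0.28·0.539453 = 0.687687
t=0.560000, p=0.687687: f=0.377986 → p ← 0.687687 + 0.28·0.377986 = 0.793523
p(0.84) ≈ 0.7935

0.7935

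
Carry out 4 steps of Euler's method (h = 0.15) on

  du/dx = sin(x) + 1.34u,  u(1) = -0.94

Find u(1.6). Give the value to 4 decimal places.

Euler: u_{n+1} = u_n + h·f(x_n, u_n).
x=1.000000, u=-0.940000: f=-0.418129 → u ← -0.940000 + 0.15·(-0.418129) = -1.002719
x=1.150000, u=-1.002719: f=-0.430880 → u ← -1.002719 + 0.15·(-0.430880) = -1.067351
x=1.300000, u=-1.067351: f=-0.466693 → u ← -1.067351 + 0.15·(-0.466693) = -1.137355
x=1.450000, u=-1.137355: f=-0.531343 → u ← -1.137355 + 0.15·(-0.531343) = -1.217057
u(1.6) ≈ -1.2171

-1.2171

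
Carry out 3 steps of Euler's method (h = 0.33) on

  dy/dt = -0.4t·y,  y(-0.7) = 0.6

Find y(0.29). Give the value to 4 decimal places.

Euler: y_{n+1} = y_n + h·f(t_n, y_n).
t=-0.700000, y=0.600000: f=0.168000 → y ← 0.600000 + 0.33·0.168000 = 0.655440
t=-0.370000, y=0.655440: f=0.097005 → y ← 0.655440 + 0.33·0.097005 = 0.687452
t=-0.040000, y=0.687452: f=0.010999 → y ← 0.687452 + 0.33·0.010999 = 0.691081
y(0.29) ≈ 0.6911

0.6911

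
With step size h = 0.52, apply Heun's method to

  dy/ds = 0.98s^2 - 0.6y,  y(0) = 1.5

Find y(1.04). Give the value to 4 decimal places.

Heun: k1 = f(s_n, y_n); k2 = f(s_n + h, y_n + h·k1); y_{n+1} = y_n + (h/2)·(k1 + k2).
s=0.000000, y=1.500000:
  k1 = f(0.000000, 1.500000) = -0.900000
  k2 = f(0.520000, 1.032000) = -0.354208
  y ← 1.500000 + (0.52/2)·(-0.900000 + (-0.354208)) = 1.173906
s=0.520000, y=1.173906:
  k1 = f(0.520000, 1.173906) = -0.439352
  k2 = f(1.040000, 0.945443) = 0.492702
  y ← 1.173906 + (0.52/2)·(-0.439352 + 0.492702) = 1.187777
y(1.04) ≈ 1.1878

1.1878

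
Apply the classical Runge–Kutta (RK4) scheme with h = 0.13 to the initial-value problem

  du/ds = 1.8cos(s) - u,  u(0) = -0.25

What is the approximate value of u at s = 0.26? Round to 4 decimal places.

0.2144

RK4: k1 = f(s_n, u_n); k2 = f(s_n + h/2, u_n + (h/2)·k1); k3 = f(s_n + h/2, u_n + (h/2)·k2); k4 = f(s_n + h, u_n + h·k3); u_{n+1} = u_n + (h/6)·(k1 + 2k2 + 2k3 + k4).
s=0.000000, u=-0.250000:
  k1 = f(0.000000, -0.250000) = 2.050000
  k2 = f(0.065000, -0.116750) = 1.912949
  k3 = f(0.065000, -0.125658) = 1.921857
  k4 = f(0.130000, -0.000159) = 1.784970
  u ← -0.250000 + (0.13/6)·(k1 + 2k2 + 2k3 + k4) = -0.000734
s=0.130000, u=-0.000734:
  k1 = f(0.130000, -0.000734) = 1.785545
  k2 = f(0.195000, 0.115326) = 1.650559
  k3 = f(0.195000, 0.106552) = 1.659334
  k4 = f(0.260000, 0.214979) = 1.524523
  u ← -0.000734 + (0.13/6)·(k1 + 2k2 + 2k3 + k4) = 0.214413
u(0.26) ≈ 0.2144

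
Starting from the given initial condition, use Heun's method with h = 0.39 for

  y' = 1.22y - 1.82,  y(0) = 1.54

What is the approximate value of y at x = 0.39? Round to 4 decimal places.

Heun: k1 = f(x_n, y_n); k2 = f(x_n + h, y_n + h·k1); y_{n+1} = y_n + (h/2)·(k1 + k2).
x=0.000000, y=1.540000:
  k1 = f(0.000000, 1.540000) = 0.058800
  k2 = f(0.390000, 1.562932) = 0.086777
  y ← 1.540000 + (0.39/2)·(0.058800 + 0.086777) = 1.568388
y(0.39) ≈ 1.5684

1.5684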